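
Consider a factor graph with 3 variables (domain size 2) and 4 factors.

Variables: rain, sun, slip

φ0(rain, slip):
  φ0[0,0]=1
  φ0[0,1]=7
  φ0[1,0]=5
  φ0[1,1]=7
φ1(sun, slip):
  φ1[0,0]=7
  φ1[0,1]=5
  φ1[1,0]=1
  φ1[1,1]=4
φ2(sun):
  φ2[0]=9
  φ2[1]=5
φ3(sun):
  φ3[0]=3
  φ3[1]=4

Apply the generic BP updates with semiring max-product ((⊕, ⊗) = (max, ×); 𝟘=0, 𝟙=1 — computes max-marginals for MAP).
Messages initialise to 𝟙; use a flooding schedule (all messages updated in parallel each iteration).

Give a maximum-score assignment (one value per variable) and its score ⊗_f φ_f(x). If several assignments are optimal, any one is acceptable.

init: all messages = 𝟙 over 2 values
r1 m[φ0→rain] = [7, 7]
r1 m[φ0→slip] = [5, 7]
r1 m[φ1→sun] = [7, 4]
r1 m[φ1→slip] = [7, 5]
r1 m[φ2→sun] = [9, 5]
r1 m[φ3→sun] = [3, 4]
r1 m[rain→φ0] = [1, 1]
r1 m[sun→φ1] = [1, 1]
r1 m[sun→φ2] = [1, 1]
r1 m[sun→φ3] = [1, 1]
r1 m[slip→φ0] = [1, 1]
r1 m[slip→φ1] = [1, 1]
r2 m[φ0→rain] = [7, 7]
r2 m[φ0→slip] = [5, 7]
r2 m[φ1→sun] = [7, 4]
r2 m[φ1→slip] = [7, 5]
r2 m[φ2→sun] = [9, 5]
r2 m[φ3→sun] = [3, 4]
r2 m[rain→φ0] = [1, 1]
r2 m[sun→φ1] = [27, 20]
r2 m[sun→φ2] = [21, 16]
r2 m[sun→φ3] = [63, 20]
r2 m[slip→φ0] = [7, 5]
r2 m[slip→φ1] = [5, 7]
r3 m[φ0→rain] = [35, 35]
r3 m[φ0→slip] = [5, 7]
r3 m[φ1→sun] = [35, 28]
r3 m[φ1→slip] = [189, 135]
r3 m[φ2→sun] = [9, 5]
r3 m[φ3→sun] = [3, 4]
r3 m[rain→φ0] = [1, 1]
r3 m[sun→φ1] = [27, 20]
r3 m[sun→φ2] = [21, 16]
r3 m[sun→φ3] = [63, 20]
r3 m[slip→φ0] = [7, 5]
r3 m[slip→φ1] = [5, 7]
r4 m[φ0→rain] = [35, 35]
r4 m[φ0→slip] = [5, 7]
r4 m[φ1→sun] = [35, 28]
r4 m[φ1→slip] = [189, 135]
r4 m[φ2→sun] = [9, 5]
r4 m[φ3→sun] = [3, 4]
r4 m[rain→φ0] = [1, 1]
r4 m[sun→φ1] = [27, 20]
r4 m[sun→φ2] = [105, 112]
r4 m[sun→φ3] = [315, 140]
r4 m[slip→φ0] = [189, 135]
r4 m[slip→φ1] = [5, 7]
r5 m[φ0→rain] = [945, 945]
r5 m[φ0→slip] = [5, 7]
r5 m[φ1→sun] = [35, 28]
r5 m[φ1→slip] = [189, 135]
r5 m[φ2→sun] = [9, 5]
r5 m[φ3→sun] = [3, 4]
r5 m[rain→φ0] = [1, 1]
r5 m[sun→φ1] = [27, 20]
r5 m[sun→φ2] = [105, 112]
r5 m[sun→φ3] = [315, 140]
r5 m[slip→φ0] = [189, 135]
r5 m[slip→φ1] = [5, 7]
r6 m[φ0→rain] = [945, 945]
r6 m[φ0→slip] = [5, 7]
r6 m[φ1→sun] = [35, 28]
r6 m[φ1→slip] = [189, 135]
r6 m[φ2→sun] = [9, 5]
r6 m[φ3→sun] = [3, 4]
r6 m[rain→φ0] = [1, 1]
r6 m[sun→φ1] = [27, 20]
r6 m[sun→φ2] = [105, 112]
r6 m[sun→φ3] = [315, 140]
r6 m[slip→φ0] = [189, 135]
r6 m[slip→φ1] = [5, 7]
fixed point reached at round 6
traceback from rain: (rain=0, sun=0, slip=1), score=945

assignment: (rain=0, sun=0, slip=1); score = 945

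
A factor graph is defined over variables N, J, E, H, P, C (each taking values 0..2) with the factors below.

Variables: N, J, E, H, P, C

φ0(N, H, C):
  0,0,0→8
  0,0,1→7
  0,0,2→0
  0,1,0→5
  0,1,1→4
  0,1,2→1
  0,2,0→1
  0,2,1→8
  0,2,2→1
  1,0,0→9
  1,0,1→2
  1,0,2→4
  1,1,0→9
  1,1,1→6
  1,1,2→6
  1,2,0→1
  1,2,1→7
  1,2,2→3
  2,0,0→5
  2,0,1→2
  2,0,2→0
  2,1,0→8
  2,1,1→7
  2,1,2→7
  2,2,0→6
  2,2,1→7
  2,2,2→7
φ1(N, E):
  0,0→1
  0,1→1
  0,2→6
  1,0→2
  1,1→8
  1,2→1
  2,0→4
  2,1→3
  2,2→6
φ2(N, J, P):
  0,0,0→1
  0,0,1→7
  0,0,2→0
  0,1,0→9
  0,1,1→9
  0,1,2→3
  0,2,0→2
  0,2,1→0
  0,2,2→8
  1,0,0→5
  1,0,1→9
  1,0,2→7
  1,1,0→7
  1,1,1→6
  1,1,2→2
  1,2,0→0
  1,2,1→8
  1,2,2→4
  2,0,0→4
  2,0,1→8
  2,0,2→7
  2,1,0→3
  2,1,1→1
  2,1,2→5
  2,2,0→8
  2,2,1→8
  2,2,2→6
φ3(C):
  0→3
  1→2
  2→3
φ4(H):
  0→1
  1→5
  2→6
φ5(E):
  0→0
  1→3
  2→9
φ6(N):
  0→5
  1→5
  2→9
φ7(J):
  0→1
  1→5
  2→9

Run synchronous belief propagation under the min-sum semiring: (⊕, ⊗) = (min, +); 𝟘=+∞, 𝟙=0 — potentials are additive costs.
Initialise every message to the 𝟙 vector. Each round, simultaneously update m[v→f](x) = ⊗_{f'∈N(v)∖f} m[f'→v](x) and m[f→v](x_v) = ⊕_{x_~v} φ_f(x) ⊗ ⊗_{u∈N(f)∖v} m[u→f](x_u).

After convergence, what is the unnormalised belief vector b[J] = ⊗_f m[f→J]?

init: all messages = 𝟙 over 3 values
r1 m[φ0→N] = [0, 1, 0]
r1 m[φ0→H] = [0, 1, 1]
r1 m[φ0→C] = [1, 2, 0]
r1 m[φ1→N] = [1, 1, 3]
r1 m[φ1→E] = [1, 1, 1]
r1 m[φ2→N] = [0, 0, 1]
r1 m[φ2→J] = [0, 1, 0]
r1 m[φ2→P] = [0, 0, 0]
r1 m[φ3→C] = [3, 2, 3]
r1 m[φ4→H] = [1, 5, 6]
r1 m[φ5→E] = [0, 3, 9]
r1 m[φ6→N] = [5, 5, 9]
r1 m[φ7→J] = [1, 5, 9]
r1 m[N→φ0] = [0, 0, 0]
r1 m[N→φ1] = [0, 0, 0]
r1 m[N→φ2] = [0, 0, 0]
r1 m[N→φ6] = [0, 0, 0]
r1 m[J→φ2] = [0, 0, 0]
r1 m[J→φ7] = [0, 0, 0]
r1 m[E→φ1] = [0, 0, 0]
r1 m[E→φ5] = [0, 0, 0]
r1 m[H→φ0] = [0, 0, 0]
r1 m[H→φ4] = [0, 0, 0]
r1 m[P→φ2] = [0, 0, 0]
r1 m[C→φ0] = [0, 0, 0]
r1 m[C→φ3] = [0, 0, 0]
r2 m[φ0→N] = [0, 1, 0]
r2 m[φ0→H] = [0, 1, 1]
r2 m[φ0→C] = [1, 2, 0]
r2 m[φ1→N] = [1, 1, 3]
r2 m[φ1→E] = [1, 1, 1]
r2 m[φ2→N] = [0, 0, 1]
r2 m[φ2→J] = [0, 1, 0]
r2 m[φ2→P] = [0, 0, 0]
r2 m[φ3→C] = [3, 2, 3]
r2 m[φ4→H] = [1, 5, 6]
r2 m[φ5→E] = [0, 3, 9]
r2 m[φ6→N] = [5, 5, 9]
r2 m[φ7→J] = [1, 5, 9]
r2 m[N→φ0] = [6, 6, 13]
r2 m[N→φ1] = [5, 6, 10]
r2 m[N→φ2] = [6, 7, 12]
r2 m[N→φ6] = [1, 2, 4]
r2 m[J→φ2] = [1, 5, 9]
r2 m[J→φ7] = [0, 1, 0]
r2 m[E→φ1] = [0, 3, 9]
r2 m[E→φ5] = [1, 1, 1]
r2 m[H→φ0] = [1, 5, 6]
r2 m[H→φ4] = [0, 1, 1]
r2 m[P→φ2] = [0, 0, 0]
r2 m[C→φ0] = [3, 2, 3]
r2 m[C→φ3] = [1, 2, 0]
r3 m[φ0→N] = [4, 5, 4]
r3 m[φ0→H] = [9, 10, 10]
r3 m[φ0→C] = [13, 9, 7]
r3 m[φ1→N] = [1, 2, 4]
r3 m[φ1→E] = [6, 6, 7]
r3 m[φ2→N] = [1, 6, 5]
r3 m[φ2→J] = [6, 9, 6]
r3 m[φ2→P] = [8, 14, 7]
r3 m[φ3→C] = [3, 2, 3]
r3 m[φ4→H] = [1, 5, 6]
r3 m[φ5→E] = [0, 3, 9]
r3 m[φ6→N] = [5, 5, 9]
r3 m[φ7→J] = [1, 5, 9]
r3 m[N→φ0] = [6, 6, 13]
r3 m[N→φ1] = [5, 6, 10]
r3 m[N→φ2] = [6, 7, 12]
r3 m[N→φ6] = [1, 2, 4]
r3 m[J→φ2] = [1, 5, 9]
r3 m[J→φ7] = [0, 1, 0]
r3 m[E→φ1] = [0, 3, 9]
r3 m[E→φ5] = [1, 1, 1]
r3 m[H→φ0] = [1, 5, 6]
r3 m[H→φ4] = [0, 1, 1]
r3 m[P→φ2] = [0, 0, 0]
r3 m[C→φ0] = [3, 2, 3]
r3 m[C→φ3] = [1, 2, 0]
r4 m[φ0→N] = [4, 5, 4]
r4 m[φ0→H] = [9, 10, 10]
r4 m[φ0→C] = [13, 9, 7]
r4 m[φ1→N] = [1, 2, 4]
r4 m[φ1→E] = [6, 6, 7]
r4 m[φ2→N] = [1, 6, 5]
r4 m[φ2→J] = [6, 9, 6]
r4 m[φ2→P] = [8, 14, 7]
r4 m[φ3→C] = [3, 2, 3]
r4 m[φ4→H] = [1, 5, 6]
r4 m[φ5→E] = [0, 3, 9]
r4 m[φ6→N] = [5, 5, 9]
r4 m[φ7→J] = [1, 5, 9]
r4 m[N→φ0] = [7, 13, 18]
r4 m[N→φ1] = [10, 16, 18]
r4 m[N→φ2] = [10, 12, 17]
r4 m[N→φ6] = [6, 13, 13]
r4 m[J→φ2] = [1, 5, 9]
r4 m[J→φ7] = [6, 9, 6]
r4 m[E→φ1] = [0, 3, 9]
r4 m[E→φ5] = [6, 6, 7]
r4 m[H→φ0] = [1, 5, 6]
r4 m[H→φ4] = [9, 10, 10]
r4 m[P→φ2] = [0, 0, 0]
r4 m[C→φ0] = [3, 2, 3]
r4 m[C→φ3] = [13, 9, 7]
r5 m[φ0→N] = [4, 5, 4]
r5 m[φ0→H] = [10, 11, 11]
r5 m[φ0→C] = [14, 15, 8]
r5 m[φ1→N] = [1, 2, 4]
r5 m[φ1→E] = [11, 11, 16]
r5 m[φ2→N] = [1, 6, 5]
r5 m[φ2→J] = [10, 13, 10]
r5 m[φ2→P] = [12, 18, 11]
r5 m[φ3→C] = [3, 2, 3]
r5 m[φ4→H] = [1, 5, 6]
r5 m[φ5→E] = [0, 3, 9]
r5 m[φ6→N] = [5, 5, 9]
r5 m[φ7→J] = [1, 5, 9]
r5 m[N→φ0] = [7, 13, 18]
r5 m[N→φ1] = [10, 16, 18]
r5 m[N→φ2] = [10, 12, 17]
r5 m[N→φ6] = [6, 13, 13]
r5 m[J→φ2] = [1, 5, 9]
r5 m[J→φ7] = [6, 9, 6]
r5 m[E→φ1] = [0, 3, 9]
r5 m[E→φ5] = [6, 6, 7]
r5 m[H→φ0] = [1, 5, 6]
r5 m[H→φ4] = [9, 10, 10]
r5 m[P→φ2] = [0, 0, 0]
r5 m[C→φ0] = [3, 2, 3]
r5 m[C→φ3] = [13, 9, 7]
r6 m[φ0→N] = [4, 5, 4]
r6 m[φ0→H] = [10, 11, 11]
r6 m[φ0→C] = [14, 15, 8]
r6 m[φ1→N] = [1, 2, 4]
r6 m[φ1→E] = [11, 11, 16]
r6 m[φ2→N] = [1, 6, 5]
r6 m[φ2→J] = [10, 13, 10]
r6 m[φ2→P] = [12, 18, 11]
r6 m[φ3→C] = [3, 2, 3]
r6 m[φ4→H] = [1, 5, 6]
r6 m[φ5→E] = [0, 3, 9]
r6 m[φ6→N] = [5, 5, 9]
r6 m[φ7→J] = [1, 5, 9]
r6 m[N→φ0] = [7, 13, 18]
r6 m[N→φ1] = [10, 16, 18]
r6 m[N→φ2] = [10, 12, 17]
r6 m[N→φ6] = [6, 13, 13]
r6 m[J→φ2] = [1, 5, 9]
r6 m[J→φ7] = [10, 13, 10]
r6 m[E→φ1] = [0, 3, 9]
r6 m[E→φ5] = [11, 11, 16]
r6 m[H→φ0] = [1, 5, 6]
r6 m[H→φ4] = [10, 11, 11]
r6 m[P→φ2] = [0, 0, 0]
r6 m[C→φ0] = [3, 2, 3]
r6 m[C→φ3] = [14, 15, 8]
r7 m[φ0→N] = [4, 5, 4]
r7 m[φ0→H] = [10, 11, 11]
r7 m[φ0→C] = [14, 15, 8]
r7 m[φ1→N] = [1, 2, 4]
r7 m[φ1→E] = [11, 11, 16]
r7 m[φ2→N] = [1, 6, 5]
r7 m[φ2→J] = [10, 13, 10]
r7 m[φ2→P] = [12, 18, 11]
r7 m[φ3→C] = [3, 2, 3]
r7 m[φ4→H] = [1, 5, 6]
r7 m[φ5→E] = [0, 3, 9]
r7 m[φ6→N] = [5, 5, 9]
r7 m[φ7→J] = [1, 5, 9]
r7 m[N→φ0] = [7, 13, 18]
r7 m[N→φ1] = [10, 16, 18]
r7 m[N→φ2] = [10, 12, 17]
r7 m[N→φ6] = [6, 13, 13]
r7 m[J→φ2] = [1, 5, 9]
r7 m[J→φ7] = [10, 13, 10]
r7 m[E→φ1] = [0, 3, 9]
r7 m[E→φ5] = [11, 11, 16]
r7 m[H→φ0] = [1, 5, 6]
r7 m[H→φ4] = [10, 11, 11]
r7 m[P→φ2] = [0, 0, 0]
r7 m[C→φ0] = [3, 2, 3]
r7 m[C→φ3] = [14, 15, 8]
fixed point reached at round 7
b[J] = ⊗ incoming = [11, 18, 19]

b[J] = [11, 18, 19]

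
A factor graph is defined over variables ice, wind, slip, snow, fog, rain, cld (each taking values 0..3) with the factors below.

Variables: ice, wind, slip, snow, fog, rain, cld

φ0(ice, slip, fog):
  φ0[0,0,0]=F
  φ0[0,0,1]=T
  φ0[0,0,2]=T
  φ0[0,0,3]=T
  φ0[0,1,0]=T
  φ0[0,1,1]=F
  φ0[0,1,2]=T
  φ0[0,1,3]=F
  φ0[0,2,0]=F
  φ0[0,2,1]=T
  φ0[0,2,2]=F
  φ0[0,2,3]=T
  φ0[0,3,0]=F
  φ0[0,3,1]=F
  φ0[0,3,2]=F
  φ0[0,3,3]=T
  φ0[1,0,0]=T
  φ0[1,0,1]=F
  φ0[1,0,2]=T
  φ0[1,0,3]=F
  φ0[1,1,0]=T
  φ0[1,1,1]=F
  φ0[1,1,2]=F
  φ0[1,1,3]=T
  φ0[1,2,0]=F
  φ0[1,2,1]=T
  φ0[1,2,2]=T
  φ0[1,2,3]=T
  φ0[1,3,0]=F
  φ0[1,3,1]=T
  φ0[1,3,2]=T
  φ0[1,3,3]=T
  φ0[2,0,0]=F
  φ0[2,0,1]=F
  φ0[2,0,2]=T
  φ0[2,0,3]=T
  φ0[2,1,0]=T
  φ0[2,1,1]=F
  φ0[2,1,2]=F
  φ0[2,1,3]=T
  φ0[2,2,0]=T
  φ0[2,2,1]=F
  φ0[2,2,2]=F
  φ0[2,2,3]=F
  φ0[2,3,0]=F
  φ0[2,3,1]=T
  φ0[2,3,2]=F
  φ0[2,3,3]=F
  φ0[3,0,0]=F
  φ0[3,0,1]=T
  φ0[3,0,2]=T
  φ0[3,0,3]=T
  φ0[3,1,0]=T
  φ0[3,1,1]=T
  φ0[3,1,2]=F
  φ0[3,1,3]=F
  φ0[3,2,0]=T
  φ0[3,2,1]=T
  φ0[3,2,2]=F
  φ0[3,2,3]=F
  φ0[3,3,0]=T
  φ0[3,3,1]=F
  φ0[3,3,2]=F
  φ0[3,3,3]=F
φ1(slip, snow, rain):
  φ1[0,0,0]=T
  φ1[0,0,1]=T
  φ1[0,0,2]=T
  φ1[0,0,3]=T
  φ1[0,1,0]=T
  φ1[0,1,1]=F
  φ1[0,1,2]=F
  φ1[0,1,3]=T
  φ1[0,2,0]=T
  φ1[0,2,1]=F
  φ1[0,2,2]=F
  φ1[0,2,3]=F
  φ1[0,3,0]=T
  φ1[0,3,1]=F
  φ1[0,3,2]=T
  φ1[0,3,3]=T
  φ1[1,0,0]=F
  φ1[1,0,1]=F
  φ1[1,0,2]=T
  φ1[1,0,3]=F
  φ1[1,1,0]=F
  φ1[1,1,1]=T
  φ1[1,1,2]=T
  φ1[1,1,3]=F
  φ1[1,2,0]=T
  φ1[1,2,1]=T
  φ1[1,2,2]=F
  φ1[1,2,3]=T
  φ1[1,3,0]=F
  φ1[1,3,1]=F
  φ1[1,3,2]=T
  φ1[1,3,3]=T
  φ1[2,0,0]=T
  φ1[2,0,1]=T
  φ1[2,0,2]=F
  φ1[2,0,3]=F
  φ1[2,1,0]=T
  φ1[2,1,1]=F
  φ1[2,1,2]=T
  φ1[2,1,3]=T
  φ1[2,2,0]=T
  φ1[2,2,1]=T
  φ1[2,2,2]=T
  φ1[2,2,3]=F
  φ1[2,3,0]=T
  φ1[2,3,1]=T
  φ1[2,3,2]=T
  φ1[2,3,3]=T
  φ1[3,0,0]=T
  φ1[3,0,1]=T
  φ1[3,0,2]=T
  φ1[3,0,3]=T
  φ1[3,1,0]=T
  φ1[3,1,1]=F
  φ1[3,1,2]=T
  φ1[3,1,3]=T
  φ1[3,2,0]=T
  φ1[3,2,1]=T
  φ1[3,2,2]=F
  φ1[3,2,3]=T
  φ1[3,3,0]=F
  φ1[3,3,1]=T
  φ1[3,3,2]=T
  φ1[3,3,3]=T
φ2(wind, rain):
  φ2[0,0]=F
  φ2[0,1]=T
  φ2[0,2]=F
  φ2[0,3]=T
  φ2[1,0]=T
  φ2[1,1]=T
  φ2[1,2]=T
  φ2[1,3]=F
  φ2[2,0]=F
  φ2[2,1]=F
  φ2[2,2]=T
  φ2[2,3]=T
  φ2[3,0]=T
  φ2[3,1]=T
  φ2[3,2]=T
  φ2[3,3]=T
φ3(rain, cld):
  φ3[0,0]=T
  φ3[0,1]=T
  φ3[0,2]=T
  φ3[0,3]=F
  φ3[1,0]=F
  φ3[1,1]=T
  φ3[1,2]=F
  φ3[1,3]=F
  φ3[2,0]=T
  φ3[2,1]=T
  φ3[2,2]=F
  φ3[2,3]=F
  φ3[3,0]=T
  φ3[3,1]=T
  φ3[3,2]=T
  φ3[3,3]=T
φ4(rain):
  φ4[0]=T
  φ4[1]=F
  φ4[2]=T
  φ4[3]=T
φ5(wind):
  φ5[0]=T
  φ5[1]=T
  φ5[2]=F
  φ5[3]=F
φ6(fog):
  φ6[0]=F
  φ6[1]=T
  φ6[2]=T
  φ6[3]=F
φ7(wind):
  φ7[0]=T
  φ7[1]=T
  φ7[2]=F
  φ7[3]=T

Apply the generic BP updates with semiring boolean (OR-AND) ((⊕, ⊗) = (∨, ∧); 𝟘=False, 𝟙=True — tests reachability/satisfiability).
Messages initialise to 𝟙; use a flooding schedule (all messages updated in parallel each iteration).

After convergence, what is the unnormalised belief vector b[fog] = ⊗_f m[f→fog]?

init: all messages = 𝟙 over 4 values
r1 m[φ0→ice] = [T, T, T, T]
r1 m[φ0→slip] = [T, T, T, T]
r1 m[φ0→fog] = [T, T, T, T]
r1 m[φ1→slip] = [T, T, T, T]
r1 m[φ1→snow] = [T, T, T, T]
r1 m[φ1→rain] = [T, T, T, T]
r1 m[φ2→wind] = [T, T, T, T]
r1 m[φ2→rain] = [T, T, T, T]
r1 m[φ3→rain] = [T, T, T, T]
r1 m[φ3→cld] = [T, T, T, T]
r1 m[φ4→rain] = [T, F, T, T]
r1 m[φ5→wind] = [T, T, F, F]
r1 m[φ6→fog] = [F, T, T, F]
r1 m[φ7→wind] = [T, T, F, T]
r1 m[ice→φ0] = [T, T, T, T]
r1 m[wind→φ2] = [T, T, T, T]
r1 m[wind→φ5] = [T, T, T, T]
r1 m[wind→φ7] = [T, T, T, T]
r1 m[slip→φ0] = [T, T, T, T]
r1 m[slip→φ1] = [T, T, T, T]
r1 m[snow→φ1] = [T, T, T, T]
r1 m[fog→φ0] = [T, T, T, T]
r1 m[fog→φ6] = [T, T, T, T]
r1 m[rain→φ1] = [T, T, T, T]
r1 m[rain→φ2] = [T, T, T, T]
r1 m[rain→φ3] = [T, T, T, T]
r1 m[rain→φ4] = [T, T, T, T]
r1 m[cld→φ3] = [T, T, T, T]
r2 m[φ0→ice] = [T, T, T, T]
r2 m[φ0→slip] = [T, T, T, T]
r2 m[φ0→fog] = [T, T, T, T]
r2 m[φ1→slip] = [T, T, T, T]
r2 m[φ1→snow] = [T, T, T, T]
r2 m[φ1→rain] = [T, T, T, T]
r2 m[φ2→wind] = [T, T, T, T]
r2 m[φ2→rain] = [T, T, T, T]
r2 m[φ3→rain] = [T, T, T, T]
r2 m[φ3→cld] = [T, T, T, T]
r2 m[φ4→rain] = [T, F, T, T]
r2 m[φ5→wind] = [T, T, F, F]
r2 m[φ6→fog] = [F, T, T, F]
r2 m[φ7→wind] = [T, T, F, T]
r2 m[ice→φ0] = [T, T, T, T]
r2 m[wind→φ2] = [T, T, F, F]
r2 m[wind→φ5] = [T, T, F, T]
r2 m[wind→φ7] = [T, T, F, F]
r2 m[slip→φ0] = [T, T, T, T]
r2 m[slip→φ1] = [T, T, T, T]
r2 m[snow→φ1] = [T, T, T, T]
r2 m[fog→φ0] = [F, T, T, F]
r2 m[fog→φ6] = [T, T, T, T]
r2 m[rain→φ1] = [T, F, T, T]
r2 m[rain→φ2] = [T, F, T, T]
r2 m[rain→φ3] = [T, F, T, T]
r2 m[rain→φ4] = [T, T, T, T]
r2 m[cld→φ3] = [T, T, T, T]
r3 m[φ0→ice] = [T, T, T, T]
r3 m[φ0→slip] = [T, T, T, T]
r3 m[φ0→fog] = [T, T, T, T]
r3 m[φ1→slip] = [T, T, T, T]
r3 m[φ1→snow] = [T, T, T, T]
r3 m[φ1→rain] = [T, T, T, T]
r3 m[φ2→wind] = [T, T, T, T]
r3 m[φ2→rain] = [T, T, T, T]
r3 m[φ3→rain] = [T, T, T, T]
r3 m[φ3→cld] = [T, T, T, T]
r3 m[φ4→rain] = [T, F, T, T]
r3 m[φ5→wind] = [T, T, F, F]
r3 m[φ6→fog] = [F, T, T, F]
r3 m[φ7→wind] = [T, T, F, T]
r3 m[ice→φ0] = [T, T, T, T]
r3 m[wind→φ2] = [T, T, F, F]
r3 m[wind→φ5] = [T, T, F, T]
r3 m[wind→φ7] = [T, T, F, F]
r3 m[slip→φ0] = [T, T, T, T]
r3 m[slip→φ1] = [T, T, T, T]
r3 m[snow→φ1] = [T, T, T, T]
r3 m[fog→φ0] = [F, T, T, F]
r3 m[fog→φ6] = [T, T, T, T]
r3 m[rain→φ1] = [T, F, T, T]
r3 m[rain→φ2] = [T, F, T, T]
r3 m[rain→φ3] = [T, F, T, T]
r3 m[rain→φ4] = [T, T, T, T]
r3 m[cld→φ3] = [T, T, T, T]
fixed point reached at round 3
b[fog] = ⊗ incoming = [F, T, T, F]

b[fog] = [F, T, T, F]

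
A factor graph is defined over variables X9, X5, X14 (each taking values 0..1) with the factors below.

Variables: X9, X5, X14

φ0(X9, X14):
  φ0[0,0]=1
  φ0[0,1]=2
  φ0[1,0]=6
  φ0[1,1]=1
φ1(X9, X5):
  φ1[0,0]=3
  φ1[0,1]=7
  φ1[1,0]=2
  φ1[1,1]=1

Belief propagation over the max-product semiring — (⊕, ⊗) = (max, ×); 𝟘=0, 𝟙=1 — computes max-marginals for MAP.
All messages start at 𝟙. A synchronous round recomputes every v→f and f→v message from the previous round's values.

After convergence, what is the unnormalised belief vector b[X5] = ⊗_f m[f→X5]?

b[X5] = [12, 14]

init: all messages = 𝟙 over 2 values
r1 m[φ0→X9] = [2, 6]
r1 m[φ0→X14] = [6, 2]
r1 m[φ1→X9] = [7, 2]
r1 m[φ1→X5] = [3, 7]
r1 m[X9→φ0] = [1, 1]
r1 m[X9→φ1] = [1, 1]
r1 m[X5→φ1] = [1, 1]
r1 m[X14→φ0] = [1, 1]
r2 m[φ0→X9] = [2, 6]
r2 m[φ0→X14] = [6, 2]
r2 m[φ1→X9] = [7, 2]
r2 m[φ1→X5] = [3, 7]
r2 m[X9→φ0] = [7, 2]
r2 m[X9→φ1] = [2, 6]
r2 m[X5→φ1] = [1, 1]
r2 m[X14→φ0] = [1, 1]
r3 m[φ0→X9] = [2, 6]
r3 m[φ0→X14] = [12, 14]
r3 m[φ1→X9] = [7, 2]
r3 m[φ1→X5] = [12, 14]
r3 m[X9→φ0] = [7, 2]
r3 m[X9→φ1] = [2, 6]
r3 m[X5→φ1] = [1, 1]
r3 m[X14→φ0] = [1, 1]
r4 m[φ0→X9] = [2, 6]
r4 m[φ0→X14] = [12, 14]
r4 m[φ1→X9] = [7, 2]
r4 m[φ1→X5] = [12, 14]
r4 m[X9→φ0] = [7, 2]
r4 m[X9→φ1] = [2, 6]
r4 m[X5→φ1] = [1, 1]
r4 m[X14→φ0] = [1, 1]
fixed point reached at round 4
b[X5] = ⊗ incoming = [12, 14]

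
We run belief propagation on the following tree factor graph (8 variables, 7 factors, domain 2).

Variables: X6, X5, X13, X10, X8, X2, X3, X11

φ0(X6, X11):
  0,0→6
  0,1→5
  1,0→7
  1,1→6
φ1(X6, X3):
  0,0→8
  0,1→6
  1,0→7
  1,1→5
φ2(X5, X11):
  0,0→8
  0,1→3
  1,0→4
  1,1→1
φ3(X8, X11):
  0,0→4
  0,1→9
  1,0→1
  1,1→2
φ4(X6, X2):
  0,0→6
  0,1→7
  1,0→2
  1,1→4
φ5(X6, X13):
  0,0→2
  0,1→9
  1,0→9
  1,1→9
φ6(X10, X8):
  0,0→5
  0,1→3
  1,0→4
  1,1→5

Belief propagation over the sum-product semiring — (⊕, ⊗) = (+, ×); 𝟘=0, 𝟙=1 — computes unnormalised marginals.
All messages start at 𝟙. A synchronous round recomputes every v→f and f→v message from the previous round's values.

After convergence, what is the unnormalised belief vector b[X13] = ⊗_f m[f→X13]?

init: all messages = 𝟙 over 2 values
r1 m[φ0→X6] = [11, 13]
r1 m[φ0→X11] = [13, 11]
r1 m[φ1→X6] = [14, 12]
r1 m[φ1→X3] = [15, 11]
r1 m[φ2→X5] = [11, 5]
r1 m[φ2→X11] = [12, 4]
r1 m[φ3→X8] = [13, 3]
r1 m[φ3→X11] = [5, 11]
r1 m[φ4→X6] = [13, 6]
r1 m[φ4→X2] = [8, 11]
r1 m[φ5→X6] = [11, 18]
r1 m[φ5→X13] = [11, 18]
r1 m[φ6→X10] = [8, 9]
r1 m[φ6→X8] = [9, 8]
r1 m[X6→φ0] = [1, 1]
r1 m[X6→φ1] = [1, 1]
r1 m[X6→φ4] = [1, 1]
r1 m[X6→φ5] = [1, 1]
r1 m[X5→φ2] = [1, 1]
r1 m[X13→φ5] = [1, 1]
r1 m[X10→φ6] = [1, 1]
r1 m[X8→φ3] = [1, 1]
r1 m[X8→φ6] = [1, 1]
r1 m[X2→φ4] = [1, 1]
r1 m[X3→φ1] = [1, 1]
r1 m[X11→φ0] = [1, 1]
r1 m[X11→φ2] = [1, 1]
r1 m[X11→φ3] = [1, 1]
r2 m[φ0→X6] = [11, 13]
r2 m[φ0→X11] = [13, 11]
r2 m[φ1→X6] = [14, 12]
r2 m[φ1→X3] = [15, 11]
r2 m[φ2→X5] = [11, 5]
r2 m[φ2→X11] = [12, 4]
r2 m[φ3→X8] = [13, 3]
r2 m[φ3→X11] = [5, 11]
r2 m[φ4→X6] = [13, 6]
r2 m[φ4→X2] = [8, 11]
r2 m[φ5→X6] = [11, 18]
r2 m[φ5→X13] = [11, 18]
r2 m[φ6→X10] = [8, 9]
r2 m[φ6→X8] = [9, 8]
r2 m[X6→φ0] = [2002, 1296]
r2 m[X6→φ1] = [1573, 1404]
r2 m[X6→φ4] = [1694, 2808]
r2 m[X6→φ5] = [2002, 936]
r2 m[X5→φ2] = [1, 1]
r2 m[X13→φ5] = [1, 1]
r2 m[X10→φ6] = [1, 1]
r2 m[X8→φ3] = [9, 8]
r2 m[X8→φ6] = [13, 3]
r2 m[X2→φ4] = [1, 1]
r2 m[X3→φ1] = [1, 1]
r2 m[X11→φ0] = [60, 44]
r2 m[X11→φ2] = [65, 121]
r2 m[X11→φ3] = [156, 44]
r3 m[φ0→X6] = [580, 684]
r3 m[φ0→X11] = [21084, 17786]
r3 m[φ1→X6] = [14, 12]
r3 m[φ1→X3] = [22412, 16458]
r3 m[φ2→X5] = [883, 381]
r3 m[φ2→X11] = [12, 4]
r3 m[φ3→X8] = [1020, 244]
r3 m[φ3→X11] = [44, 97]
r3 m[φ4→X6] = [13, 6]
r3 m[φ4→X2] = [15780, 23090]
r3 m[φ5→X6] = [11, 18]
r3 m[φ5→X13] = [12428, 26442]
r3 m[φ6→X10] = [74, 67]
r3 m[φ6→X8] = [9, 8]
r3 m[X6→φ0] = [2002, 1296]
r3 m[X6→φ1] = [1573, 1404]
r3 m[X6→φ4] = [1694, 2808]
r3 m[X6→φ5] = [2002, 936]
r3 m[X5→φ2] = [1, 1]
r3 m[X13→φ5] = [1, 1]
r3 m[X10→φ6] = [1, 1]
r3 m[X8→φ3] = [9, 8]
r3 m[X8→φ6] = [13, 3]
r3 m[X2→φ4] = [1, 1]
r3 m[X3→φ1] = [1, 1]
r3 m[X11→φ0] = [60, 44]
r3 m[X11→φ2] = [65, 121]
r3 m[X11→φ3] = [156, 44]
r4 m[φ0→X6] = [580, 684]
r4 m[φ0→X11] = [21084, 17786]
r4 m[φ1→X6] = [14, 12]
r4 m[φ1→X3] = [22412, 16458]
r4 m[φ2→X5] = [883, 381]
r4 m[φ2→X11] = [12, 4]
r4 m[φ3→X8] = [1020, 244]
r4 m[φ3→X11] = [44, 97]
r4 m[φ4→X6] = [13, 6]
r4 m[φ4→X2] = [15780, 23090]
r4 m[φ5→X6] = [11, 18]
r4 m[φ5→X13] = [12428, 26442]
r4 m[φ6→X10] = [74, 67]
r4 m[φ6→X8] = [9, 8]
r4 m[X6→φ0] = [2002, 1296]
r4 m[X6→φ1] = [82940, 73872]
r4 m[X6→φ4] = [89320, 147744]
r4 m[X6→φ5] = [105560, 49248]
r4 m[X5→φ2] = [1, 1]
r4 m[X13→φ5] = [1, 1]
r4 m[X10→φ6] = [1, 1]
r4 m[X8→φ3] = [9, 8]
r4 m[X8→φ6] = [1020, 244]
r4 m[X2→φ4] = [1, 1]
r4 m[X3→φ1] = [1, 1]
r4 m[X11→φ0] = [528, 388]
r4 m[X11→φ2] = [927696, 1725242]
r4 m[X11→φ3] = [253008, 71144]
r5 m[φ0→X6] = [5108, 6024]
r5 m[φ0→X11] = [21084, 17786]
r5 m[φ1→X6] = [14, 12]
r5 m[φ1→X3] = [1180624, 867000]
r5 m[φ2→X5] = [12597294, 5436026]
r5 m[φ2→X11] = [12, 4]
r5 m[φ3→X8] = [1652328, 395296]
r5 m[φ3→X11] = [44, 97]
r5 m[φ4→X6] = [13, 6]
r5 m[φ4→X2] = [831408, 1216216]
r5 m[φ5→X6] = [11, 18]
r5 m[φ5→X13] = [654352, 1393272]
r5 m[φ6→X10] = [5832, 5300]
r5 m[φ6→X8] = [9, 8]
r5 m[X6→φ0] = [2002, 1296]
r5 m[X6→φ1] = [82940, 73872]
r5 m[X6→φ4] = [89320, 147744]
r5 m[X6→φ5] = [105560, 49248]
r5 m[X5→φ2] = [1, 1]
r5 m[X13→φ5] = [1, 1]
r5 m[X10→φ6] = [1, 1]
r5 m[X8→φ3] = [9, 8]
r5 m[X8→φ6] = [1020, 244]
r5 m[X2→φ4] = [1, 1]
r5 m[X3→φ1] = [1, 1]
r5 m[X11→φ0] = [528, 388]
r5 m[X11→φ2] = [927696, 1725242]
r5 m[X11→φ3] = [253008, 71144]
r6 m[φ0→X6] = [5108, 6024]
r6 m[φ0→X11] = [21084, 17786]
r6 m[φ1→X6] = [14, 12]
r6 m[φ1→X3] = [1180624, 867000]
r6 m[φ2→X5] = [12597294, 5436026]
r6 m[φ2→X11] = [12, 4]
r6 m[φ3→X8] = [1652328, 395296]
r6 m[φ3→X11] = [44, 97]
r6 m[φ4→X6] = [13, 6]
r6 m[φ4→X2] = [831408, 1216216]
r6 m[φ5→X6] = [11, 18]
r6 m[φ5→X13] = [654352, 1393272]
r6 m[φ6→X10] = [5832, 5300]
r6 m[φ6→X8] = [9, 8]
r6 m[X6→φ0] = [2002, 1296]
r6 m[X6→φ1] = [730444, 650592]
r6 m[X6→φ4] = [786632, 1301184]
r6 m[X6→φ5] = [929656, 433728]
r6 m[X5→φ2] = [1, 1]
r6 m[X13→φ5] = [1, 1]
r6 m[X10→φ6] = [1, 1]
r6 m[X8→φ3] = [9, 8]
r6 m[X8→φ6] = [1652328, 395296]
r6 m[X2→φ4] = [1, 1]
r6 m[X3→φ1] = [1, 1]
r6 m[X11→φ0] = [528, 388]
r6 m[X11→φ2] = [927696, 1725242]
r6 m[X11→φ3] = [253008, 71144]
r7 m[φ0→X6] = [5108, 6024]
r7 m[φ0→X11] = [21084, 17786]
r7 m[φ1→X6] = [14, 12]
r7 m[φ1→X3] = [10397696, 7635624]
r7 m[φ2→X5] = [12597294, 5436026]
r7 m[φ2→X11] = [12, 4]
r7 m[φ3→X8] = [1652328, 395296]
r7 m[φ3→X11] = [44, 97]
r7 m[φ4→X6] = [13, 6]
r7 m[φ4→X2] = [7322160, 10711160]
r7 m[φ5→X6] = [11, 18]
r7 m[φ5→X13] = [5762864, 12270456]
r7 m[φ6→X10] = [9447528, 8585792]
r7 m[φ6→X8] = [9, 8]
r7 m[X6→φ0] = [2002, 1296]
r7 m[X6→φ1] = [730444, 650592]
r7 m[X6→φ4] = [786632, 1301184]
r7 m[X6→φ5] = [929656, 433728]
r7 m[X5→φ2] = [1, 1]
r7 m[X13→φ5] = [1, 1]
r7 m[X10→φ6] = [1, 1]
r7 m[X8→φ3] = [9, 8]
r7 m[X8→φ6] = [1652328, 395296]
r7 m[X2→φ4] = [1, 1]
r7 m[X3→φ1] = [1, 1]
r7 m[X11→φ0] = [528, 388]
r7 m[X11→φ2] = [927696, 1725242]
r7 m[X11→φ3] = [253008, 71144]
r8 m[φ0→X6] = [5108, 6024]
r8 m[φ0→X11] = [21084, 17786]
r8 m[φ1→X6] = [14, 12]
r8 m[φ1→X3] = [10397696, 7635624]
r8 m[φ2→X5] = [12597294, 5436026]
r8 m[φ2→X11] = [12, 4]
r8 m[φ3→X8] = [1652328, 395296]
r8 m[φ3→X11] = [44, 97]
r8 m[φ4→X6] = [13, 6]
r8 m[φ4→X2] = [7322160, 10711160]
r8 m[φ5→X6] = [11, 18]
r8 m[φ5→X13] = [5762864, 12270456]
r8 m[φ6→X10] = [9447528, 8585792]
r8 m[φ6→X8] = [9, 8]
r8 m[X6→φ0] = [2002, 1296]
r8 m[X6→φ1] = [730444, 650592]
r8 m[X6→φ4] = [786632, 1301184]
r8 m[X6→φ5] = [929656, 433728]
r8 m[X5→φ2] = [1, 1]
r8 m[X13→φ5] = [1, 1]
r8 m[X10→φ6] = [1, 1]
r8 m[X8→φ3] = [9, 8]
r8 m[X8→φ6] = [1652328, 395296]
r8 m[X2→φ4] = [1, 1]
r8 m[X3→φ1] = [1, 1]
r8 m[X11→φ0] = [528, 388]
r8 m[X11→φ2] = [927696, 1725242]
r8 m[X11→φ3] = [253008, 71144]
fixed point reached at round 8
b[X13] = ⊗ incoming = [5762864, 12270456]

b[X13] = [5762864, 12270456]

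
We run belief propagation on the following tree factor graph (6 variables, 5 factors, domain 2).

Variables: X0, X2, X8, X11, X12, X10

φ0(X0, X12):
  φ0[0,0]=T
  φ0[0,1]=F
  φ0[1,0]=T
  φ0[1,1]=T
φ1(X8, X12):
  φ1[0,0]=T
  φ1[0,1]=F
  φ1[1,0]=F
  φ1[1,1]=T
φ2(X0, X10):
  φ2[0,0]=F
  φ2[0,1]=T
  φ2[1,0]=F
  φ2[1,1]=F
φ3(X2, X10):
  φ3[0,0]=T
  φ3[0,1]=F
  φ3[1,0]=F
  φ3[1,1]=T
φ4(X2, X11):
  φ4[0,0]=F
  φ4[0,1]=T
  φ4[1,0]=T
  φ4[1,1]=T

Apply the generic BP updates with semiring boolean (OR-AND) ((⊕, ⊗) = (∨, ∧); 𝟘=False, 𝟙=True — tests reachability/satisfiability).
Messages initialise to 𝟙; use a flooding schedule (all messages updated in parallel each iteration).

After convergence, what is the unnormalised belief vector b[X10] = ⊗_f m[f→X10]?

init: all messages = 𝟙 over 2 values
r1 m[φ0→X0] = [T, T]
r1 m[φ0→X12] = [T, T]
r1 m[φ1→X8] = [T, T]
r1 m[φ1→X12] = [T, T]
r1 m[φ2→X0] = [T, F]
r1 m[φ2→X10] = [F, T]
r1 m[φ3→X2] = [T, T]
r1 m[φ3→X10] = [T, T]
r1 m[φ4→X2] = [T, T]
r1 m[φ4→X11] = [T, T]
r1 m[X0→φ0] = [T, T]
r1 m[X0→φ2] = [T, T]
r1 m[X2→φ3] = [T, T]
r1 m[X2→φ4] = [T, T]
r1 m[X8→φ1] = [T, T]
r1 m[X11→φ4] = [T, T]
r1 m[X12→φ0] = [T, T]
r1 m[X12→φ1] = [T, T]
r1 m[X10→φ2] = [T, T]
r1 m[X10→φ3] = [T, T]
r2 m[φ0→X0] = [T, T]
r2 m[φ0→X12] = [T, T]
r2 m[φ1→X8] = [T, T]
r2 m[φ1→X12] = [T, T]
r2 m[φ2→X0] = [T, F]
r2 m[φ2→X10] = [F, T]
r2 m[φ3→X2] = [T, T]
r2 m[φ3→X10] = [T, T]
r2 m[φ4→X2] = [T, T]
r2 m[φ4→X11] = [T, T]
r2 m[X0→φ0] = [T, F]
r2 m[X0→φ2] = [T, T]
r2 m[X2→φ3] = [T, T]
r2 m[X2→φ4] = [T, T]
r2 m[X8→φ1] = [T, T]
r2 m[X11→φ4] = [T, T]
r2 m[X12→φ0] = [T, T]
r2 m[X12→φ1] = [T, T]
r2 m[X10→φ2] = [T, T]
r2 m[X10→φ3] = [F, T]
r3 m[φ0→X0] = [T, T]
r3 m[φ0→X12] = [T, F]
r3 m[φ1→X8] = [T, T]
r3 m[φ1→X12] = [T, T]
r3 m[φ2→X0] = [T, F]
r3 m[φ2→X10] = [F, T]
r3 m[φ3→X2] = [F, T]
r3 m[φ3→X10] = [T, T]
r3 m[φ4→X2] = [T, T]
r3 m[φ4→X11] = [T, T]
r3 m[X0→φ0] = [T, F]
r3 m[X0→φ2] = [T, T]
r3 m[X2→φ3] = [T, T]
r3 m[X2→φ4] = [T, T]
r3 m[X8→φ1] = [T, T]
r3 m[X11→φ4] = [T, T]
r3 m[X12→φ0] = [T, T]
r3 m[X12→φ1] = [T, T]
r3 m[X10→φ2] = [T, T]
r3 m[X10→φ3] = [F, T]
r4 m[φ0→X0] = [T, T]
r4 m[φ0→X12] = [T, F]
r4 m[φ1→X8] = [T, T]
r4 m[φ1→X12] = [T, T]
r4 m[φ2→X0] = [T, F]
r4 m[φ2→X10] = [F, T]
r4 m[φ3→X2] = [F, T]
r4 m[φ3→X10] = [T, T]
r4 m[φ4→X2] = [T, T]
r4 m[φ4→X11] = [T, T]
r4 m[X0→φ0] = [T, F]
r4 m[X0→φ2] = [T, T]
r4 m[X2→φ3] = [T, T]
r4 m[X2→φ4] = [F, T]
r4 m[X8→φ1] = [T, T]
r4 m[X11→φ4] = [T, T]
r4 m[X12→φ0] = [T, T]
r4 m[X12→φ1] = [T, F]
r4 m[X10→φ2] = [T, T]
r4 m[X10→φ3] = [F, T]
r5 m[φ0→X0] = [T, T]
r5 m[φ0→X12] = [T, F]
r5 m[φ1→X8] = [T, F]
r5 m[φ1→X12] = [T, T]
r5 m[φ2→X0] = [T, F]
r5 m[φ2→X10] = [F, T]
r5 m[φ3→X2] = [F, T]
r5 m[φ3→X10] = [T, T]
r5 m[φ4→X2] = [T, T]
r5 m[φ4→X11] = [T, T]
r5 m[X0→φ0] = [T, F]
r5 m[X0→φ2] = [T, T]
r5 m[X2→φ3] = [T, T]
r5 m[X2→φ4] = [F, T]
r5 m[X8→φ1] = [T, T]
r5 m[X11→φ4] = [T, T]
r5 m[X12→φ0] = [T, T]
r5 m[X12→φ1] = [T, F]
r5 m[X10→φ2] = [T, T]
r5 m[X10→φ3] = [F, T]
r6 m[φ0→X0] = [T, T]
r6 m[φ0→X12] = [T, F]
r6 m[φ1→X8] = [T, F]
r6 m[φ1→X12] = [T, T]
r6 m[φ2→X0] = [T, F]
r6 m[φ2→X10] = [F, T]
r6 m[φ3→X2] = [F, T]
r6 m[φ3→X10] = [T, T]
r6 m[φ4→X2] = [T, T]
r6 m[φ4→X11] = [T, T]
r6 m[X0→φ0] = [T, F]
r6 m[X0→φ2] = [T, T]
r6 m[X2→φ3] = [T, T]
r6 m[X2→φ4] = [F, T]
r6 m[X8→φ1] = [T, T]
r6 m[X11→φ4] = [T, T]
r6 m[X12→φ0] = [T, T]
r6 m[X12→φ1] = [T, F]
r6 m[X10→φ2] = [T, T]
r6 m[X10→φ3] = [F, T]
fixed point reached at round 6
b[X10] = ⊗ incoming = [F, T]

b[X10] = [F, T]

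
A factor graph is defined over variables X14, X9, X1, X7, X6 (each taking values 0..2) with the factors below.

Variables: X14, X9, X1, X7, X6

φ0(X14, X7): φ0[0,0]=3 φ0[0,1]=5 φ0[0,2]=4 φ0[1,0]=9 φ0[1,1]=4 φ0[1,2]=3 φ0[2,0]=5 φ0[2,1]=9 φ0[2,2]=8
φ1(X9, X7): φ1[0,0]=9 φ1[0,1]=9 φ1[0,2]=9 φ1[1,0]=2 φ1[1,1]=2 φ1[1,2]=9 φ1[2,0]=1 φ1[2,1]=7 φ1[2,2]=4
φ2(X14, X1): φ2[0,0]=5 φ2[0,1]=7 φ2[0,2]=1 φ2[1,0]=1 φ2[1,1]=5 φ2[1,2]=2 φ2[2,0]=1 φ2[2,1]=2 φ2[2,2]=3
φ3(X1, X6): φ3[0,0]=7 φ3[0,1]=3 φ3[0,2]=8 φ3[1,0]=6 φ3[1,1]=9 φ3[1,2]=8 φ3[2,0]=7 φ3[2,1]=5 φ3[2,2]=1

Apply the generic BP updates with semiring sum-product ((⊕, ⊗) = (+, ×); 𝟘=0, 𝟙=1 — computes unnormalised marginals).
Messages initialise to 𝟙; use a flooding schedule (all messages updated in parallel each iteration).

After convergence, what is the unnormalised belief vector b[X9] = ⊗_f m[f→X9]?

b[X9] = [71802, 32455, 32347]

init: all messages = 𝟙 over 3 values
r1 m[φ0→X14] = [12, 16, 22]
r1 m[φ0→X7] = [17, 18, 15]
r1 m[φ1→X9] = [27, 13, 12]
r1 m[φ1→X7] = [12, 18, 22]
r1 m[φ2→X14] = [13, 8, 6]
r1 m[φ2→X1] = [7, 14, 6]
r1 m[φ3→X1] = [18, 23, 13]
r1 m[φ3→X6] = [20, 17, 17]
r1 m[X14→φ0] = [1, 1, 1]
r1 m[X14→φ2] = [1, 1, 1]
r1 m[X9→φ1] = [1, 1, 1]
r1 m[X1→φ2] = [1, 1, 1]
r1 m[X1→φ3] = [1, 1, 1]
r1 m[X7→φ0] = [1, 1, 1]
r1 m[X7→φ1] = [1, 1, 1]
r1 m[X6→φ3] = [1, 1, 1]
r2 m[φ0→X14] = [12, 16, 22]
r2 m[φ0→X7] = [17, 18, 15]
r2 m[φ1→X9] = [27, 13, 12]
r2 m[φ1→X7] = [12, 18, 22]
r2 m[φ2→X14] = [13, 8, 6]
r2 m[φ2→X1] = [7, 14, 6]
r2 m[φ3→X1] = [18, 23, 13]
r2 m[φ3→X6] = [20, 17, 17]
r2 m[X14→φ0] = [13, 8, 6]
r2 m[X14→φ2] = [12, 16, 22]
r2 m[X9→φ1] = [1, 1, 1]
r2 m[X1→φ2] = [18, 23, 13]
r2 m[X1→φ3] = [7, 14, 6]
r2 m[X7→φ0] = [12, 18, 22]
r2 m[X7→φ1] = [17, 18, 15]
r2 m[X6→φ3] = [1, 1, 1]
r3 m[φ0→X14] = [214, 246, 398]
r3 m[φ0→X7] = [141, 151, 124]
r3 m[φ1→X9] = [450, 205, 203]
r3 m[φ1→X7] = [12, 18, 22]
r3 m[φ2→X14] = [264, 159, 103]
r3 m[φ2→X1] = [98, 208, 110]
r3 m[φ3→X1] = [18, 23, 13]
r3 m[φ3→X6] = [175, 177, 174]
r3 m[X14→φ0] = [13, 8, 6]
r3 m[X14→φ2] = [12, 16, 22]
r3 m[X9→φ1] = [1, 1, 1]
r3 m[X1→φ2] = [18, 23, 13]
r3 m[X1→φ3] = [7, 14, 6]
r3 m[X7→φ0] = [12, 18, 22]
r3 m[X7→φ1] = [17, 18, 15]
r3 m[X6→φ3] = [1, 1, 1]
r4 m[φ0→X14] = [214, 246, 398]
r4 m[φ0→X7] = [141, 151, 124]
r4 m[φ1→X9] = [450, 205, 203]
r4 m[φ1→X7] = [12, 18, 22]
r4 m[φ2→X14] = [264, 159, 103]
r4 m[φ2→X1] = [98, 208, 110]
r4 m[φ3→X1] = [18, 23, 13]
r4 m[φ3→X6] = [175, 177, 174]
r4 m[X14→φ0] = [264, 159, 103]
r4 m[X14→φ2] = [214, 246, 398]
r4 m[X9→φ1] = [1, 1, 1]
r4 m[X1→φ2] = [18, 23, 13]
r4 m[X1→φ3] = [98, 208, 110]
r4 m[X7→φ0] = [12, 18, 22]
r4 m[X7→φ1] = [141, 151, 124]
r4 m[X6→φ3] = [1, 1, 1]
r5 m[φ0→X14] = [214, 246, 398]
r5 m[φ0→X7] = [2738, 2883, 2357]
r5 m[φ1→X9] = [3744, 1700, 1694]
r5 m[φ1→X7] = [12, 18, 22]
r5 m[φ2→X14] = [264, 159, 103]
r5 m[φ2→X1] = [1714, 3524, 1900]
r5 m[φ3→X1] = [18, 23, 13]
r5 m[φ3→X6] = [2704, 2716, 2558]
r5 m[X14→φ0] = [264, 159, 103]
r5 m[X14→φ2] = [214, 246, 398]
r5 m[X9→φ1] = [1, 1, 1]
r5 m[X1→φ2] = [18, 23, 13]
r5 m[X1→φ3] = [98, 208, 110]
r5 m[X7→φ0] = [12, 18, 22]
r5 m[X7→φ1] = [141, 151, 124]
r5 m[X6→φ3] = [1, 1, 1]
r6 m[φ0→X14] = [214, 246, 398]
r6 m[φ0→X7] = [2738, 2883, 2357]
r6 m[φ1→X9] = [3744, 1700, 1694]
r6 m[φ1→X7] = [12, 18, 22]
r6 m[φ2→X14] = [264, 159, 103]
r6 m[φ2→X1] = [1714, 3524, 1900]
r6 m[φ3→X1] = [18, 23, 13]
r6 m[φ3→X6] = [2704, 2716, 2558]
r6 m[X14→φ0] = [264, 159, 103]
r6 m[X14→φ2] = [214, 246, 398]
r6 m[X9→φ1] = [1, 1, 1]
r6 m[X1→φ2] = [18, 23, 13]
r6 m[X1→φ3] = [1714, 3524, 1900]
r6 m[X7→φ0] = [12, 18, 22]
r6 m[X7→φ1] = [2738, 2883, 2357]
r6 m[X6→φ3] = [1, 1, 1]
r7 m[φ0→X14] = [214, 246, 398]
r7 m[φ0→X7] = [2738, 2883, 2357]
r7 m[φ1→X9] = [71802, 32455, 32347]
r7 m[φ1→X7] = [12, 18, 22]
r7 m[φ2→X14] = [264, 159, 103]
r7 m[φ2→X1] = [1714, 3524, 1900]
r7 m[φ3→X1] = [18, 23, 13]
r7 m[φ3→X6] = [46442, 46358, 43804]
r7 m[X14→φ0] = [264, 159, 103]
r7 m[X14→φ2] = [214, 246, 398]
r7 m[X9→φ1] = [1, 1, 1]
r7 m[X1→φ2] = [18, 23, 13]
r7 m[X1→φ3] = [1714, 3524, 1900]
r7 m[X7→φ0] = [12, 18, 22]
r7 m[X7→φ1] = [2738, 2883, 2357]
r7 m[X6→φ3] = [1, 1, 1]
r8 m[φ0→X14] = [214, 246, 398]
r8 m[φ0→X7] = [2738, 2883, 2357]
r8 m[φ1→X9] = [71802, 32455, 32347]
r8 m[φ1→X7] = [12, 18, 22]
r8 m[φ2→X14] = [264, 159, 103]
r8 m[φ2→X1] = [1714, 3524, 1900]
r8 m[φ3→X1] = [18, 23, 13]
r8 m[φ3→X6] = [46442, 46358, 43804]
r8 m[X14→φ0] = [264, 159, 103]
r8 m[X14→φ2] = [214, 246, 398]
r8 m[X9→φ1] = [1, 1, 1]
r8 m[X1→φ2] = [18, 23, 13]
r8 m[X1→φ3] = [1714, 3524, 1900]
r8 m[X7→φ0] = [12, 18, 22]
r8 m[X7→φ1] = [2738, 2883, 2357]
r8 m[X6→φ3] = [1, 1, 1]
fixed point reached at round 8
b[X9] = ⊗ incoming = [71802, 32455, 32347]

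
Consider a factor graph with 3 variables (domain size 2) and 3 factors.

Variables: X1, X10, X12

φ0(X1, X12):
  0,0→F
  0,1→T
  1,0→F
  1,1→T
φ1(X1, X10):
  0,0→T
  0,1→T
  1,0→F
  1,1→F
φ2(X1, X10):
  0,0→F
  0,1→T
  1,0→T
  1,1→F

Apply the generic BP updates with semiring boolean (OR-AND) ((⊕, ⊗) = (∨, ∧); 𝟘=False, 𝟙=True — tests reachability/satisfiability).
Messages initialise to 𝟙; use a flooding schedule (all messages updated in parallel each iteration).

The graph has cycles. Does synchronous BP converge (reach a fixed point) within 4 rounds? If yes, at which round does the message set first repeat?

init: all messages = 𝟙 over 2 values
r1 m[φ0→X1] = [T, T]
r1 m[φ0→X12] = [F, T]
r1 m[φ1→X1] = [T, F]
r1 m[φ1→X10] = [T, T]
r1 m[φ2→X1] = [T, T]
r1 m[φ2→X10] = [T, T]
r1 m[X1→φ0] = [T, T]
r1 m[X1→φ1] = [T, T]
r1 m[X1→φ2] = [T, T]
r1 m[X10→φ1] = [T, T]
r1 m[X10→φ2] = [T, T]
r1 m[X12→φ0] = [T, T]
r2 m[φ0→X1] = [T, T]
r2 m[φ0→X12] = [F, T]
r2 m[φ1→X1] = [T, F]
r2 m[φ1→X10] = [T, T]
r2 m[φ2→X1] = [T, T]
r2 m[φ2→X10] = [T, T]
r2 m[X1→φ0] = [T, F]
r2 m[X1→φ1] = [T, T]
r2 m[X1→φ2] = [T, F]
r2 m[X10→φ1] = [T, T]
r2 m[X10→φ2] = [T, T]
r2 m[X12→φ0] = [T, T]
r3 m[φ0→X1] = [T, T]
r3 m[φ0→X12] = [F, T]
r3 m[φ1→X1] = [T, F]
r3 m[φ1→X10] = [T, T]
r3 m[φ2→X1] = [T, T]
r3 m[φ2→X10] = [F, T]
r3 m[X1→φ0] = [T, F]
r3 m[X1→φ1] = [T, T]
r3 m[X1→φ2] = [T, F]
r3 m[X10→φ1] = [T, T]
r3 m[X10→φ2] = [T, T]
r3 m[X12→φ0] = [T, T]
r4 m[φ0→X1] = [T, T]
r4 m[φ0→X12] = [F, T]
r4 m[φ1→X1] = [T, F]
r4 m[φ1→X10] = [T, T]
r4 m[φ2→X1] = [T, T]
r4 m[φ2→X10] = [F, T]
r4 m[X1→φ0] = [T, F]
r4 m[X1→φ1] = [T, T]
r4 m[X1→φ2] = [T, F]
r4 m[X10→φ1] = [F, T]
r4 m[X10→φ2] = [T, T]
r4 m[X12→φ0] = [T, T]
no fixed point within 4 rounds

NOT CONVERGED within 4 rounds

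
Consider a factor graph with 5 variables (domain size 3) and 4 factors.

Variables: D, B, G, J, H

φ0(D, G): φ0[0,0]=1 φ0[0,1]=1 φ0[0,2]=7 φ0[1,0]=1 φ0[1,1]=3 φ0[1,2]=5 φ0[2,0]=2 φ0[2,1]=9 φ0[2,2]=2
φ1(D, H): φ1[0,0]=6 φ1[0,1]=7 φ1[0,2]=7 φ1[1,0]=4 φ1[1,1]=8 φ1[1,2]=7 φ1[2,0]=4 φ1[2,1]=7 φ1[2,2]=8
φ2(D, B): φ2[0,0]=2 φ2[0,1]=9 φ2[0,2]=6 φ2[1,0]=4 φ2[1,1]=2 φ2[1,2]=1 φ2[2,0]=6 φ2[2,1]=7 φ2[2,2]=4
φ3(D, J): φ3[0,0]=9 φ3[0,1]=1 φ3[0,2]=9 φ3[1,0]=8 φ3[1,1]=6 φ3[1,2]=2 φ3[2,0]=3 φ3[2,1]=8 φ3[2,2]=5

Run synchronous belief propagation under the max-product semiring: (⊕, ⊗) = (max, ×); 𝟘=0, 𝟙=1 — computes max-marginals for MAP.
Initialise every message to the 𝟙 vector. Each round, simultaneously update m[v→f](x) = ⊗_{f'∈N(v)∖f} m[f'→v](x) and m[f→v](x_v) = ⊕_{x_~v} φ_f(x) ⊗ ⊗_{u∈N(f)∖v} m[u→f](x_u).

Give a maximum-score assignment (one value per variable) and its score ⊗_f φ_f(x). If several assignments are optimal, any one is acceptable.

init: all messages = 𝟙 over 3 values
r1 m[φ0→D] = [7, 5, 9]
r1 m[φ0→G] = [2, 9, 7]
r1 m[φ1→D] = [7, 8, 8]
r1 m[φ1→H] = [6, 8, 8]
r1 m[φ2→D] = [9, 4, 7]
r1 m[φ2→B] = [6, 9, 6]
r1 m[φ3→D] = [9, 8, 8]
r1 m[φ3→J] = [9, 8, 9]
r1 m[D→φ0] = [1, 1, 1]
r1 m[D→φ1] = [1, 1, 1]
r1 m[D→φ2] = [1, 1, 1]
r1 m[D→φ3] = [1, 1, 1]
r1 m[B→φ2] = [1, 1, 1]
r1 m[G→φ0] = [1, 1, 1]
r1 m[J→φ3] = [1, 1, 1]
r1 m[H→φ1] = [1, 1, 1]
r2 m[φ0→D] = [7, 5, 9]
r2 m[φ0→G] = [2, 9, 7]
r2 m[φ1→D] = [7, 8, 8]
r2 m[φ1→H] = [6, 8, 8]
r2 m[φ2→D] = [9, 4, 7]
r2 m[φ2→B] = [6, 9, 6]
r2 m[φ3→D] = [9, 8, 8]
r2 m[φ3→J] = [9, 8, 9]
r2 m[D→φ0] = [567, 256, 448]
r2 m[D→φ1] = [567, 160, 504]
r2 m[D→φ2] = [441, 320, 576]
r2 m[D→φ3] = [441, 160, 504]
r2 m[B→φ2] = [1, 1, 1]
r2 m[G→φ0] = [1, 1, 1]
r2 m[J→φ3] = [1, 1, 1]
r2 m[H→φ1] = [1, 1, 1]
r3 m[φ0→D] = [7, 5, 9]
r3 m[φ0→G] = [896, 4032, 3969]
r3 m[φ1→D] = [7, 8, 8]
r3 m[φ1→H] = [3402, 3969, 4032]
r3 m[φ2→D] = [9, 4, 7]
r3 m[φ2→B] = [3456, 4032, 2646]
r3 m[φ3→D] = [9, 8, 8]
r3 m[φ3→J] = [3969, 4032, 3969]
r3 m[D→φ0] = [567, 256, 448]
r3 m[D→φ1] = [567, 160, 504]
r3 m[D→φ2] = [441, 320, 576]
r3 m[D→φ3] = [441, 160, 504]
r3 m[B→φ2] = [1, 1, 1]
r3 m[G→φ0] = [1, 1, 1]
r3 m[J→φ3] = [1, 1, 1]
r3 m[H→φ1] = [1, 1, 1]
r4 m[φ0→D] = [7, 5, 9]
r4 m[φ0→G] = [896, 4032, 3969]
r4 m[φ1→D] = [7, 8, 8]
r4 m[φ1→H] = [3402, 3969, 4032]
r4 m[φ2→D] = [9, 4, 7]
r4 m[φ2→B] = [3456, 4032, 2646]
r4 m[φ3→D] = [9, 8, 8]
r4 m[φ3→J] = [3969, 4032, 3969]
r4 m[D→φ0] = [567, 256, 448]
r4 m[D→φ1] = [567, 160, 504]
r4 m[D→φ2] = [441, 320, 576]
r4 m[D→φ3] = [441, 160, 504]
r4 m[B→φ2] = [1, 1, 1]
r4 m[G→φ0] = [1, 1, 1]
r4 m[J→φ3] = [1, 1, 1]
r4 m[H→φ1] = [1, 1, 1]
fixed point reached at round 4
traceback from D: (D=2, B=1, G=1, J=1, H=2), score=4032

assignment: (D=2, B=1, G=1, J=1, H=2); score = 4032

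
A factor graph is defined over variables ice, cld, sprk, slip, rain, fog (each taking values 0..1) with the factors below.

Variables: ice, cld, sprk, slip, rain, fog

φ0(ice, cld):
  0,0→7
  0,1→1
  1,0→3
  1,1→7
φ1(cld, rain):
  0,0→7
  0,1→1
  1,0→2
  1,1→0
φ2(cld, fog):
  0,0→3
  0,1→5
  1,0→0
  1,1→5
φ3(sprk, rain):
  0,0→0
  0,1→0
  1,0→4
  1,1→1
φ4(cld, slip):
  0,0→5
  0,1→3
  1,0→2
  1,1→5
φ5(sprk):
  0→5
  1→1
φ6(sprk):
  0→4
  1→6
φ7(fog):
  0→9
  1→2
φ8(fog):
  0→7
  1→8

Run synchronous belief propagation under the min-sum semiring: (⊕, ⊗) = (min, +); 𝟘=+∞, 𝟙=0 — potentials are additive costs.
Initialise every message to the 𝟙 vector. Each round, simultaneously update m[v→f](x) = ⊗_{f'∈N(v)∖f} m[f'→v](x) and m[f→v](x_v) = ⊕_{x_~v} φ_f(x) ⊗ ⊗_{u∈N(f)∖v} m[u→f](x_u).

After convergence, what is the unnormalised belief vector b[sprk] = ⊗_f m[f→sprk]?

b[sprk] = [27, 26]

init: all messages = 𝟙 over 2 values
r1 m[φ0→ice] = [1, 3]
r1 m[φ0→cld] = [3, 1]
r1 m[φ1→cld] = [1, 0]
r1 m[φ1→rain] = [2, 0]
r1 m[φ2→cld] = [3, 0]
r1 m[φ2→fog] = [0, 5]
r1 m[φ3→sprk] = [0, 1]
r1 m[φ3→rain] = [0, 0]
r1 m[φ4→cld] = [3, 2]
r1 m[φ4→slip] = [2, 3]
r1 m[φ5→sprk] = [5, 1]
r1 m[φ6→sprk] = [4, 6]
r1 m[φ7→fog] = [9, 2]
r1 m[φ8→fog] = [7, 8]
r1 m[ice→φ0] = [0, 0]
r1 m[cld→φ0] = [0, 0]
r1 m[cld→φ1] = [0, 0]
r1 m[cld→φ2] = [0, 0]
r1 m[cld→φ4] = [0, 0]
r1 m[sprk→φ3] = [0, 0]
r1 m[sprk→φ5] = [0, 0]
r1 m[sprk→φ6] = [0, 0]
r1 m[slip→φ4] = [0, 0]
r1 m[rain→φ1] = [0, 0]
r1 m[rain→φ3] = [0, 0]
r1 m[fog→φ2] = [0, 0]
r1 m[fog→φ7] = [0, 0]
r1 m[fog→φ8] = [0, 0]
r2 m[φ0→ice] = [1, 3]
r2 m[φ0→cld] = [3, 1]
r2 m[φ1→cld] = [1, 0]
r2 m[φ1→rain] = [2, 0]
r2 m[φ2→cld] = [3, 0]
r2 m[φ2→fog] = [0, 5]
r2 m[φ3→sprk] = [0, 1]
r2 m[φ3→rain] = [0, 0]
r2 m[φ4→cld] = [3, 2]
r2 m[φ4→slip] = [2, 3]
r2 m[φ5→sprk] = [5, 1]
r2 m[φ6→sprk] = [4, 6]
r2 m[φ7→fog] = [9, 2]
r2 m[φ8→fog] = [7, 8]
r2 m[ice→φ0] = [0, 0]
r2 m[cld→φ0] = [7, 2]
r2 m[cld→φ1] = [9, 3]
r2 m[cld→φ2] = [7, 3]
r2 m[cld→φ4] = [7, 1]
r2 m[sprk→φ3] = [9, 7]
r2 m[sprk→φ5] = [4, 7]
r2 m[sprk→φ6] = [5, 2]
r2 m[slip→φ4] = [0, 0]
r2 m[rain→φ1] = [0, 0]
r2 m[rain→φ3] = [2, 0]
r2 m[fog→φ2] = [16, 10]
r2 m[fog→φ7] = [7, 13]
r2 m[fog→φ8] = [9, 7]
r3 m[φ0→ice] = [3, 9]
r3 m[φ0→cld] = [3, 1]
r3 m[φ1→cld] = [1, 0]
r3 m[φ1→rain] = [5, 3]
r3 m[φ2→cld] = [15, 15]
r3 m[φ2→fog] = [3, 8]
r3 m[φ3→sprk] = [0, 1]
r3 m[φ3→rain] = [9, 8]
r3 m[φ4→cld] = [3, 2]
r3 m[φ4→slip] = [3, 6]
r3 m[φ5→sprk] = [5, 1]
r3 m[φ6→sprk] = [4, 6]
r3 m[φ7→fog] = [9, 2]
r3 m[φ8→fog] = [7, 8]
r3 m[ice→φ0] = [0, 0]
r3 m[cld→φ0] = [7, 2]
r3 m[cld→φ1] = [9, 3]
r3 m[cld→φ2] = [7, 3]
r3 m[cld→φ4] = [7, 1]
r3 m[sprk→φ3] = [9, 7]
r3 m[sprk→φ5] = [4, 7]
r3 m[sprk→φ6] = [5, 2]
r3 m[slip→φ4] = [0, 0]
r3 m[rain→φ1] = [0, 0]
r3 m[rain→φ3] = [2, 0]
r3 m[fog→φ2] = [16, 10]
r3 m[fog→φ7] = [7, 13]
r3 m[fog→φ8] = [9, 7]
r4 m[φ0→ice] = [3, 9]
r4 m[φ0→cld] = [3, 1]
r4 m[φ1→cld] = [1, 0]
r4 m[φ1→rain] = [5, 3]
r4 m[φ2→cld] = [15, 15]
r4 m[φ2→fog] = [3, 8]
r4 m[φ3→sprk] = [0, 1]
r4 m[φ3→rain] = [9, 8]
r4 m[φ4→cld] = [3, 2]
r4 m[φ4→slip] = [3, 6]
r4 m[φ5→sprk] = [5, 1]
r4 m[φ6→sprk] = [4, 6]
r4 m[φ7→fog] = [9, 2]
r4 m[φ8→fog] = [7, 8]
r4 m[ice→φ0] = [0, 0]
r4 m[cld→φ0] = [19, 17]
r4 m[cld→φ1] = [21, 18]
r4 m[cld→φ2] = [7, 3]
r4 m[cld→φ4] = [19, 16]
r4 m[sprk→φ3] = [9, 7]
r4 m[sprk→φ5] = [4, 7]
r4 m[sprk→φ6] = [5, 2]
r4 m[slip→φ4] = [0, 0]
r4 m[rain→φ1] = [9, 8]
r4 m[rain→φ3] = [5, 3]
r4 m[fog→φ2] = [16, 10]
r4 m[fog→φ7] = [10, 16]
r4 m[fog→φ8] = [12, 10]
r5 m[φ0→ice] = [18, 22]
r5 m[φ0→cld] = [3, 1]
r5 m[φ1→cld] = [9, 8]
r5 m[φ1→rain] = [20, 18]
r5 m[φ2→cld] = [15, 15]
r5 m[φ2→fog] = [3, 8]
r5 m[φ3→sprk] = [3, 4]
r5 m[φ3→rain] = [9, 8]
r5 m[φ4→cld] = [3, 2]
r5 m[φ4→slip] = [18, 21]
r5 m[φ5→sprk] = [5, 1]
r5 m[φ6→sprk] = [4, 6]
r5 m[φ7→fog] = [9, 2]
r5 m[φ8→fog] = [7, 8]
r5 m[ice→φ0] = [0, 0]
r5 m[cld→φ0] = [19, 17]
r5 m[cld→φ1] = [21, 18]
r5 m[cld→φ2] = [7, 3]
r5 m[cld→φ4] = [19, 16]
r5 m[sprk→φ3] = [9, 7]
r5 m[sprk→φ5] = [4, 7]
r5 m[sprk→φ6] = [5, 2]
r5 m[slip→φ4] = [0, 0]
r5 m[rain→φ1] = [9, 8]
r5 m[rain→φ3] = [5, 3]
r5 m[fog→φ2] = [16, 10]
r5 m[fog→φ7] = [10, 16]
r5 m[fog→φ8] = [12, 10]
r6 m[φ0→ice] = [18, 22]
r6 m[φ0→cld] = [3, 1]
r6 m[φ1→cld] = [9, 8]
r6 m[φ1→rain] = [20, 18]
r6 m[φ2→cld] = [15, 15]
r6 m[φ2→fog] = [3, 8]
r6 m[φ3→sprk] = [3, 4]
r6 m[φ3→rain] = [9, 8]
r6 m[φ4→cld] = [3, 2]
r6 m[φ4→slip] = [18, 21]
r6 m[φ5→sprk] = [5, 1]
r6 m[φ6→sprk] = [4, 6]
r6 m[φ7→fog] = [9, 2]
r6 m[φ8→fog] = [7, 8]
r6 m[ice→φ0] = [0, 0]
r6 m[cld→φ0] = [27, 25]
r6 m[cld→φ1] = [21, 18]
r6 m[cld→φ2] = [15, 11]
r6 m[cld→φ4] = [27, 24]
r6 m[sprk→φ3] = [9, 7]
r6 m[sprk→φ5] = [7, 10]
r6 m[sprk→φ6] = [8, 5]
r6 m[slip→φ4] = [0, 0]
r6 m[rain→φ1] = [9, 8]
r6 m[rain→φ3] = [20, 18]
r6 m[fog→φ2] = [16, 10]
r6 m[fog→φ7] = [10, 16]
r6 m[fog→φ8] = [12, 10]
r7 m[φ0→ice] = [26, 30]
r7 m[φ0→cld] = [3, 1]
r7 m[φ1→cld] = [9, 8]
r7 m[φ1→rain] = [20, 18]
r7 m[φ2→cld] = [15, 15]
r7 m[φ2→fog] = [11, 16]
r7 m[φ3→sprk] = [18, 19]
r7 m[φ3→rain] = [9, 8]
r7 m[φ4→cld] = [3, 2]
r7 m[φ4→slip] = [26, 29]
r7 m[φ5→sprk] = [5, 1]
r7 m[φ6→sprk] = [4, 6]
r7 m[φ7→fog] = [9, 2]
r7 m[φ8→fog] = [7, 8]
r7 m[ice→φ0] = [0, 0]
r7 m[cld→φ0] = [27, 25]
r7 m[cld→φ1] = [21, 18]
r7 m[cld→φ2] = [15, 11]
r7 m[cld→φ4] = [27, 24]
r7 m[sprk→φ3] = [9, 7]
r7 m[sprk→φ5] = [7, 10]
r7 m[sprk→φ6] = [8, 5]
r7 m[slip→φ4] = [0, 0]
r7 m[rain→φ1] = [9, 8]
r7 m[rain→φ3] = [20, 18]
r7 m[fog→φ2] = [16, 10]
r7 m[fog→φ7] = [10, 16]
r7 m[fog→φ8] = [12, 10]
r8 m[φ0→ice] = [26, 30]
r8 m[φ0→cld] = [3, 1]
r8 m[φ1→cld] = [9, 8]
r8 m[φ1→rain] = [20, 18]
r8 m[φ2→cld] = [15, 15]
r8 m[φ2→fog] = [11, 16]
r8 m[φ3→sprk] = [18, 19]
r8 m[φ3→rain] = [9, 8]
r8 m[φ4→cld] = [3, 2]
r8 m[φ4→slip] = [26, 29]
r8 m[φ5→sprk] = [5, 1]
r8 m[φ6→sprk] = [4, 6]
r8 m[φ7→fog] = [9, 2]
r8 m[φ8→fog] = [7, 8]
r8 m[ice→φ0] = [0, 0]
r8 m[cld→φ0] = [27, 25]
r8 m[cld→φ1] = [21, 18]
r8 m[cld→φ2] = [15, 11]
r8 m[cld→φ4] = [27, 24]
r8 m[sprk→φ3] = [9, 7]
r8 m[sprk→φ5] = [22, 25]
r8 m[sprk→φ6] = [23, 20]
r8 m[slip→φ4] = [0, 0]
r8 m[rain→φ1] = [9, 8]
r8 m[rain→φ3] = [20, 18]
r8 m[fog→φ2] = [16, 10]
r8 m[fog→φ7] = [18, 24]
r8 m[fog→φ8] = [20, 18]
r9 m[φ0→ice] = [26, 30]
r9 m[φ0→cld] = [3, 1]
r9 m[φ1→cld] = [9, 8]
r9 m[φ1→rain] = [20, 18]
r9 m[φ2→cld] = [15, 15]
r9 m[φ2→fog] = [11, 16]
r9 m[φ3→sprk] = [18, 19]
r9 m[φ3→rain] = [9, 8]
r9 m[φ4→cld] = [3, 2]
r9 m[φ4→slip] = [26, 29]
r9 m[φ5→sprk] = [5, 1]
r9 m[φ6→sprk] = [4, 6]
r9 m[φ7→fog] = [9, 2]
r9 m[φ8→fog] = [7, 8]
r9 m[ice→φ0] = [0, 0]
r9 m[cld→φ0] = [27, 25]
r9 m[cld→φ1] = [21, 18]
r9 m[cld→φ2] = [15, 11]
r9 m[cld→φ4] = [27, 24]
r9 m[sprk→φ3] = [9, 7]
r9 m[sprk→φ5] = [22, 25]
r9 m[sprk→φ6] = [23, 20]
r9 m[slip→φ4] = [0, 0]
r9 m[rain→φ1] = [9, 8]
r9 m[rain→φ3] = [20, 18]
r9 m[fog→φ2] = [16, 10]
r9 m[fog→φ7] = [18, 24]
r9 m[fog→φ8] = [20, 18]
fixed point reached at round 9
b[sprk] = ⊗ incoming = [27, 26]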